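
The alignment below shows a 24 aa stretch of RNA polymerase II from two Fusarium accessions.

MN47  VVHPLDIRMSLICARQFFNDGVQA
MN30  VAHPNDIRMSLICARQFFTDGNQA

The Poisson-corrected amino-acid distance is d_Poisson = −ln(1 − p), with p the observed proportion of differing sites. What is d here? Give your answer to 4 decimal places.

The sequences differ at positions 2 (V/A), 5 (L/N), 19 (N/T), 22 (V/N).
p = 4/24 = 0.166667.
d = −ln(1 − 0.166667) = −ln(0.833333) = 0.1823.

0.1823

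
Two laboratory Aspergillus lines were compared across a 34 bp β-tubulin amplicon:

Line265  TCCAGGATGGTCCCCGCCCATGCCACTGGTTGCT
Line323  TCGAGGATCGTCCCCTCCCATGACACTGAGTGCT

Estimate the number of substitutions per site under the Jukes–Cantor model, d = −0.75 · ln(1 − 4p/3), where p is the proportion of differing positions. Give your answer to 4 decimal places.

Mismatches occur at site 3 (C→G), site 9 (G→C), site 16 (G→T), site 23 (C→A), site 29 (G→A), site 30 (T→G).
p = 6/34 = 0.176471.
d = −0.75 · ln(1 − (4/3)·0.176471) = −0.75 · ln(0.764705) = −0.75 · (-0.268265) = 0.2012.

0.2012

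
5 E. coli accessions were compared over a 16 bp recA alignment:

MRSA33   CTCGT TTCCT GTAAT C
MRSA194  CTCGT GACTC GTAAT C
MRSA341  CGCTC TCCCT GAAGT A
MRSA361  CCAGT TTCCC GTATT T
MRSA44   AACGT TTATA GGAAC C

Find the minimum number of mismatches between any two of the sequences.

Pairwise Hamming distances:
  MRSA33 vs MRSA194: 4
  MRSA33 vs MRSA341: 7
  MRSA33 vs MRSA361: 5
  MRSA33 vs MRSA44: 7
  MRSA194 vs MRSA341: 10
  MRSA194 vs MRSA361: 7
  MRSA194 vs MRSA44: 8
  MRSA341 vs MRSA361: 9
  MRSA341 vs MRSA44: 12
  MRSA361 vs MRSA44: 10
The smallest is 4, between MRSA33 and MRSA194.

4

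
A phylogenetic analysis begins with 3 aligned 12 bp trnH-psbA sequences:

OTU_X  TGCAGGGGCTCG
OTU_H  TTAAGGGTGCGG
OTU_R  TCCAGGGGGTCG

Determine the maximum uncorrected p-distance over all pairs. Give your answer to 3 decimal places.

Pairwise Hamming distances:
  OTU_X vs OTU_H: 6
  OTU_X vs OTU_R: 2
  OTU_H vs OTU_R: 5
The largest is 6 mismatches, between OTU_X and OTU_H; p = 6/12 = 0.500.

0.500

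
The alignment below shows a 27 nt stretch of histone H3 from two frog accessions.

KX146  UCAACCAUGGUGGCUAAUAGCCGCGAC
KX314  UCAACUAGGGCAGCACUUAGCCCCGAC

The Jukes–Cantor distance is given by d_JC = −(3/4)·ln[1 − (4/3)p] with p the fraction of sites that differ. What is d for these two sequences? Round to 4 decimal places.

0.3770

Differing sites — 6:C/U; 8:U/G; 11:U/C; 12:G/A; 15:U/A; 16:A/C; 17:A/U; 23:G/C.
p = 8/27 = 0.296296.
d = −0.75 · ln(1 − (4/3)·0.296296) = −0.75 · ln(0.604939) = −0.75 · (-0.502628) = 0.3770.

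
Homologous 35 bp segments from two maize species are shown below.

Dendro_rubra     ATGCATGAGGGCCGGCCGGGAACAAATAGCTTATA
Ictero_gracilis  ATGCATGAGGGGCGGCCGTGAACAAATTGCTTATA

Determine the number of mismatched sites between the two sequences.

3

The sequences differ at positions 12 (C/G), 19 (G/T), 28 (A/T).
That gives 3 mismatches out of 35 aligned sites, so the Hamming distance is 3.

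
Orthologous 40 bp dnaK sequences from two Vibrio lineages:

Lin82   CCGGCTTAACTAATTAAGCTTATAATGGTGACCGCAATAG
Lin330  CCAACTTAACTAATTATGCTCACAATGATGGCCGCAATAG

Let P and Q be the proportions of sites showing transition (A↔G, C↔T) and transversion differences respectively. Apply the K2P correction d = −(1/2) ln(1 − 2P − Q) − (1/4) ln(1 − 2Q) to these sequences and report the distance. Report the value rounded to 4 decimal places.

The sequences differ at positions 3 (G/A, transition), 4 (G/A, transition), 17 (A/T, transversion), 21 (T/C, transition), 23 (T/C, transition), 28 (G/A, transition), 31 (A/G, transition).
Of the 7 differences, 6 transitions and 1 transversion over 40 sites: P = 6/40 = 0.150000, Q = 1/40 = 0.025000.
d = −0.5·ln(0.675000) − 0.25·ln(0.950000) = −0.5·(-0.393043) − 0.25·(-0.051293) = 0.2093.

0.2093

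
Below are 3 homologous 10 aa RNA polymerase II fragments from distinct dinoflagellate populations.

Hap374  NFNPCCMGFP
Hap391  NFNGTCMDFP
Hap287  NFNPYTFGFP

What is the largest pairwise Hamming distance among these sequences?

5

Pairwise Hamming distances:
  Hap374 vs Hap391: 3
  Hap374 vs Hap287: 3
  Hap391 vs Hap287: 5
The largest is 5, between Hap391 and Hap287.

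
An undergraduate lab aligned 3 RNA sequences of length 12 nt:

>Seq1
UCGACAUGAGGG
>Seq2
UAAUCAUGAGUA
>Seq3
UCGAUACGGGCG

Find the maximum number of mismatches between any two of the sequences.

Pairwise Hamming distances:
  Seq1 vs Seq2: 5
  Seq1 vs Seq3: 4
  Seq2 vs Seq3: 8
The largest is 8, between Seq2 and Seq3.

8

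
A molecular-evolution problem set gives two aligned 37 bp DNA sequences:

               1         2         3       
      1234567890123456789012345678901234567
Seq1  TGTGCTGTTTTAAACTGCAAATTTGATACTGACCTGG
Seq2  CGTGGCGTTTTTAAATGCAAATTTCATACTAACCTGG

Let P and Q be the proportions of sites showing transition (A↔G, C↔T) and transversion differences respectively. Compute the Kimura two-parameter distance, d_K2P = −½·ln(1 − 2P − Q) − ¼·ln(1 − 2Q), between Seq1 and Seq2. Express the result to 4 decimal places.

0.2184

The sequences differ at positions 1 (T/C, transition), 5 (C/G, transversion), 6 (T/C, transition), 12 (A/T, transversion), 15 (C/A, transversion), 25 (G/C, transversion), 31 (G/A, transition).
Of the 7 differences, 3 transitions and 4 transversions over 37 sites: P = 3/37 = 0.081081, Q = 4/37 = 0.108108.
d = −0.5·ln(0.729730) − 0.25·ln(0.783784) = −0.5·(-0.315081) − 0.25·(-0.243622) = 0.2184.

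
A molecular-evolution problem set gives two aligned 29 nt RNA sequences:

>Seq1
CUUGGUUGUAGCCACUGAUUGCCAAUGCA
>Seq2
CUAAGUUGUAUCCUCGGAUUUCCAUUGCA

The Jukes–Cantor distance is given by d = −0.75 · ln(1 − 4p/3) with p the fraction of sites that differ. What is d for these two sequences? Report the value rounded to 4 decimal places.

0.2913

The sequences differ at positions 3 (U/A), 4 (G/A), 11 (G/U), 14 (A/U), 16 (U/G), 21 (G/U), 25 (A/U).
p = 7/29 = 0.241379.
d = −0.75 · ln(1 − (4/3)·0.241379) = −0.75 · ln(0.678161) = −0.75 · (-0.388371) = 0.2913.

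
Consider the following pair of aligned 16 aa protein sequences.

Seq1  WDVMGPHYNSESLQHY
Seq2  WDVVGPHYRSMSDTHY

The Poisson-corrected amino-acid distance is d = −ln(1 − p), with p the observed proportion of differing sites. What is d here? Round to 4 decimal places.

0.3747

Mismatches occur at site 4 (M→V), site 9 (N→R), site 11 (E→M), site 13 (L→D), site 14 (Q→T).
p = 5/16 = 0.312500.
d = −ln(1 − 0.312500) = −ln(0.687500) = 0.3747.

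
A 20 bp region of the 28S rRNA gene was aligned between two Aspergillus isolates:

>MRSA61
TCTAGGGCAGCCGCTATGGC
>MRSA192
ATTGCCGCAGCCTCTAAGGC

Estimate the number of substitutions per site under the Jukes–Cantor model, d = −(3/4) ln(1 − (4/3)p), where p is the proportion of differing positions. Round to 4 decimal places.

0.4715

Mismatches occur at site 1 (T→A), site 2 (C→T), site 4 (A→G), site 5 (G→C), site 6 (G→C), site 13 (G→T), site 17 (T→A).
p = 7/20 = 0.350000.
d = −0.75 · ln(1 − (4/3)·0.350000) = −0.75 · ln(0.533333) = −0.75 · (-0.628609) = 0.4715.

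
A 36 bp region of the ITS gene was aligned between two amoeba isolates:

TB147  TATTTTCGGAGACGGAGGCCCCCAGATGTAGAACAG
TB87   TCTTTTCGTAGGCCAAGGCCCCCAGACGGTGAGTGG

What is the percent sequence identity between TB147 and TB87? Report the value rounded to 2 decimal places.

Differing sites — 2:A/C; 9:G/T; 12:A/G; 14:G/C; 15:G/A; 27:T/C; 29:T/G; 30:A/T; 33:A/G; 34:C/T; 35:A/G.
25 of the 36 sites match, so the percent identity is 25/36 × 100 = 69.44%.

69.44%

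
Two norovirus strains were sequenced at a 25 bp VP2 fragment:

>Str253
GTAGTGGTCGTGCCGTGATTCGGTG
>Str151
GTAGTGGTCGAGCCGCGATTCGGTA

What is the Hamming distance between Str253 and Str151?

Differing sites — 11:T/A; 16:T/C; 25:G/A.
That gives 3 mismatches out of 25 aligned sites, so the Hamming distance is 3.

3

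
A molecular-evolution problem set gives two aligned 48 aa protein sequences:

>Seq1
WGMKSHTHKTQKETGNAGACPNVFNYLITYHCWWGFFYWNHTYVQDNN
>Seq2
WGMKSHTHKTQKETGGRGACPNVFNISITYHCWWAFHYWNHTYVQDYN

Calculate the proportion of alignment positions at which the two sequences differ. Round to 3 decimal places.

Mismatches occur at site 16 (N↔G), site 17 (A↔R), site 26 (Y↔I), site 27 (L↔S), site 35 (G↔A), site 37 (F↔H), site 47 (N↔Y).
There are 7 differences over 48 sites, so p = 7/48 = 0.146.

0.146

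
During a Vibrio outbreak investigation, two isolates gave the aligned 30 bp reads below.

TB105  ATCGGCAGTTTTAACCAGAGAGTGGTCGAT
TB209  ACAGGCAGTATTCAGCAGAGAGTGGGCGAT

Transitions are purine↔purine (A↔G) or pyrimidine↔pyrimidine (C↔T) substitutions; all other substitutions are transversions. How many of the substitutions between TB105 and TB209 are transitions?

1

Mismatches occur at site 2 (T/C, transition), site 3 (C/A, transversion), site 10 (T/A, transversion), site 13 (A/C, transversion), site 15 (C/G, transversion), site 26 (T/G, transversion).
Of the 6 differences, 1 transition and 5 transversions, so the answer is 1.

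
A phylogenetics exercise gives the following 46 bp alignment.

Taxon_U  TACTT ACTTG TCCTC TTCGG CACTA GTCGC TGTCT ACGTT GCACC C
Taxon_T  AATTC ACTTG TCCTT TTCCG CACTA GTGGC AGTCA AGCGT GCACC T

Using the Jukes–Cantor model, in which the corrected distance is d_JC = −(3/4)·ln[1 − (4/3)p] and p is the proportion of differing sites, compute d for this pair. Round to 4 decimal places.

0.3206

Mismatches occur at site 1 (T↔A), site 3 (C↔T), site 5 (T↔C), site 15 (C↔T), site 19 (G↔C), site 28 (C↔G), site 31 (T↔A), site 35 (T↔A), site 37 (C↔G), site 38 (G↔C), site 39 (T↔G), site 46 (C↔T).
p = 12/46 = 0.260870.
d = −0.75 · ln(1 − (4/3)·0.260870) = −0.75 · ln(0.652173) = −0.75 · (-0.427445) = 0.3206.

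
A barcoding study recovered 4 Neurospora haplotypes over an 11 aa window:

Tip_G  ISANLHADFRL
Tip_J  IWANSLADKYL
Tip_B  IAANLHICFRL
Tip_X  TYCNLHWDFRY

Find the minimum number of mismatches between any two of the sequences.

3

Pairwise Hamming distances:
  Tip_G vs Tip_J: 5
  Tip_G vs Tip_B: 3
  Tip_G vs Tip_X: 5
  Tip_J vs Tip_B: 7
  Tip_J vs Tip_X: 9
  Tip_B vs Tip_X: 6
The smallest is 3, between Tip_G and Tip_B.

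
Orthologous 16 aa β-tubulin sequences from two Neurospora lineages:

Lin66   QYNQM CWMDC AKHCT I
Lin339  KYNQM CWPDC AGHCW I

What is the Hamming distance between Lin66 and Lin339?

Differing sites — 1:Q/K; 8:M/P; 12:K/G; 15:T/W.
That gives 4 mismatches out of 16 aligned sites, so the Hamming distance is 4.

4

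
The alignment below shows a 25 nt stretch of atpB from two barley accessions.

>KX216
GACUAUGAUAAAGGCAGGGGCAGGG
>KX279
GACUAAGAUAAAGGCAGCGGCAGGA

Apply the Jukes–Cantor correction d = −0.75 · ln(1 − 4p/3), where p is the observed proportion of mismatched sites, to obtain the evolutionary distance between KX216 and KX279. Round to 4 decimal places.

0.1308

Differing sites — 6:U/A; 18:G/C; 25:G/A.
p = 3/25 = 0.120000.
d = −0.75 · ln(1 − (4/3)·0.120000) = −0.75 · ln(0.840000) = −0.75 · (-0.174353) = 0.1308.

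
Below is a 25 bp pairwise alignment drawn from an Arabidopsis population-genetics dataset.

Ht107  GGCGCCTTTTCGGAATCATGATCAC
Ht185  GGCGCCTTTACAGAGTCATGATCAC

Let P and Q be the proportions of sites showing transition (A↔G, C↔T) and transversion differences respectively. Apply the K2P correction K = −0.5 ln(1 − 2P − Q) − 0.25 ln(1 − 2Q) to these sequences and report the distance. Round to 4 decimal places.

0.1324

The sequences differ at positions 10 (T/A, transversion), 12 (G/A, transition), 15 (A/G, transition).
Of the 3 differences, 2 transitions and 1 transversion over 25 sites: P = 2/25 = 0.080000, Q = 1/25 = 0.040000.
d = −0.5·ln(0.800000) − 0.25·ln(0.920000) = −0.5·(-0.223144) − 0.25·(-0.083382) = 0.1324.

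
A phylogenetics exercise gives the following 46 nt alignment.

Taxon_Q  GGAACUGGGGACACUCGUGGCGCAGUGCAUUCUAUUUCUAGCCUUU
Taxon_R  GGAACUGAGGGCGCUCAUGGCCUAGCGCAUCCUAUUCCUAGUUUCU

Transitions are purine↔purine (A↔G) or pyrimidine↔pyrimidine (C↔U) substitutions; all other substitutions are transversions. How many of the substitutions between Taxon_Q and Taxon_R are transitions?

Differing sites — 8:G/A (Ti); 11:A/G (Ti); 13:A/G (Ti); 17:G/A (Ti); 22:G/C (Tv); 23:C/U (Ti); 26:U/C (Ti); 31:U/C (Ti); 37:U/C (Ti); 42:C/U (Ti); 43:C/U (Ti); 45:U/C (Ti).
Of the 12 differences, 11 transitions and 1 transversion, so the answer is 11.

11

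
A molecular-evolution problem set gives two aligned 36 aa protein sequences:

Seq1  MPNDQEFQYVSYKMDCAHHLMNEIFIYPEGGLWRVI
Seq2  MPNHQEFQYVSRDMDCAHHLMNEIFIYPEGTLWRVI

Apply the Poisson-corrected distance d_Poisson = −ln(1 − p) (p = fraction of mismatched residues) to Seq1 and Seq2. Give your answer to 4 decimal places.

Differing sites — 4:D/H; 12:Y/R; 13:K/D; 31:G/T.
p = 4/36 = 0.111111.
d = −ln(1 − 0.111111) = −ln(0.888889) = 0.1178.

0.1178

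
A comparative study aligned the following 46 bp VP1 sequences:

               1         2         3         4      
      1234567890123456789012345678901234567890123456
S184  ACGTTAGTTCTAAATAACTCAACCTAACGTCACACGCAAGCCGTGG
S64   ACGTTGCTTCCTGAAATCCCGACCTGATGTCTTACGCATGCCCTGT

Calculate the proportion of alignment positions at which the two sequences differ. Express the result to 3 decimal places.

0.348

Mismatches occur at site 6 (A↔G), site 7 (G↔C), site 11 (T↔C), site 12 (A↔T), site 13 (A↔G), site 15 (T↔A), site 17 (A↔T), site 19 (T↔C), site 21 (A↔G), site 26 (A↔G), site 28 (C↔T), site 32 (A↔T), site 33 (C↔T), site 39 (A↔T), site 43 (G↔C), site 46 (G↔T).
There are 16 differences over 46 sites, so p = 16/46 = 0.348.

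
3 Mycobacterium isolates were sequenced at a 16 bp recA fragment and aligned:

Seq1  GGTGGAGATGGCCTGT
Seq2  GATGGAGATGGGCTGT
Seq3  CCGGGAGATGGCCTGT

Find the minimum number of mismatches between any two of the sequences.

Pairwise Hamming distances:
  Seq1 vs Seq2: 2
  Seq1 vs Seq3: 3
  Seq2 vs Seq3: 4
The smallest is 2, between Seq1 and Seq2.

2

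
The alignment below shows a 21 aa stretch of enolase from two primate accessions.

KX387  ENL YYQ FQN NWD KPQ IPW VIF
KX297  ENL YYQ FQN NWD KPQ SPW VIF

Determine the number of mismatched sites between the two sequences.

1

A single mismatch occurs at site 16 (I→S).
That gives 1 mismatch out of 21 aligned sites, so the Hamming distance is 1.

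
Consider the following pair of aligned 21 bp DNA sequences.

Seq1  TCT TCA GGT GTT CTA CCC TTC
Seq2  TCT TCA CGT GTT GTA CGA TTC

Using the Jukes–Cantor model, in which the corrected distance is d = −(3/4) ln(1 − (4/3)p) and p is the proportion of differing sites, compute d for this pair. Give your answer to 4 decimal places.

0.2197

The sequences differ at positions 7 (G/C), 13 (C/G), 17 (C/G), 18 (C/A).
p = 4/21 = 0.190476.
d = −0.75 · ln(1 − (4/3)·0.190476) = −0.75 · ln(0.746032) = −0.75 · (-0.292987) = 0.2197.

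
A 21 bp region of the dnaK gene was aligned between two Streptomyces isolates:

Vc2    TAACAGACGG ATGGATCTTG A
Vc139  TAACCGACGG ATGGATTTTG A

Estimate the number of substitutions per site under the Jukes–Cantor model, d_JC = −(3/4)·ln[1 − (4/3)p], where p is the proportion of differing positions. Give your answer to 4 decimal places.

Differing sites — 5:A/C; 17:C/T.
p = 2/21 = 0.095238.
d = −0.75 · ln(1 − (4/3)·0.095238) = −0.75 · ln(0.873016) = −0.75 · (-0.135801) = 0.1019.

0.1019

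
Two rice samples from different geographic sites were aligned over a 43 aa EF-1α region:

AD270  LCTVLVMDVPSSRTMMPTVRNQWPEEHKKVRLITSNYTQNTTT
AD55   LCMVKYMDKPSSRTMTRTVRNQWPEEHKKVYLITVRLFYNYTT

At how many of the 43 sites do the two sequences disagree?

13

Differing sites — 3:T/M; 5:L/K; 6:V/Y; 9:V/K; 16:M/T; 17:P/R; 31:R/Y; 35:S/V; 36:N/R; 37:Y/L; 38:T/F; 39:Q/Y; 41:T/Y.
That gives 13 mismatches out of 43 aligned sites, so the Hamming distance is 13.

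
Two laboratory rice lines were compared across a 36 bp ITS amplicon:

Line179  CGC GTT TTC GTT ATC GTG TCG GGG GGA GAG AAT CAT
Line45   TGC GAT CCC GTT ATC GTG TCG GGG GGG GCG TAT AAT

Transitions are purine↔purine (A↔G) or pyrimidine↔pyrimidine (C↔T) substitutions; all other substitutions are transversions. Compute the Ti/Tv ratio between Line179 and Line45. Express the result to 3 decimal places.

The sequences differ at positions 1 (C/T, transition), 5 (T/A, transversion), 7 (T/C, transition), 8 (T/C, transition), 27 (A/G, transition), 29 (A/C, transversion), 31 (A/T, transversion), 34 (C/A, transversion).
Of the 8 differences, 4 transitions and 4 transversions, so Ti/Tv = 4/4 = 1.000.

1.000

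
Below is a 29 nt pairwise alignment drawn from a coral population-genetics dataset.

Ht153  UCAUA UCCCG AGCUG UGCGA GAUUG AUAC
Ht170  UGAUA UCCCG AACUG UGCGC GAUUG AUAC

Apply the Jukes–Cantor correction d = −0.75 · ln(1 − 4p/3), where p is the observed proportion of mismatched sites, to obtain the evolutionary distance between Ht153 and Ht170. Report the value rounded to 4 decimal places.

The sequences differ at positions 2 (C/G), 12 (G/A), 20 (A/C).
p = 3/29 = 0.103448.
d = −0.75 · ln(1 − (4/3)·0.103448) = −0.75 · ln(0.862069) = −0.75 · (-0.148420) = 0.1113.

0.1113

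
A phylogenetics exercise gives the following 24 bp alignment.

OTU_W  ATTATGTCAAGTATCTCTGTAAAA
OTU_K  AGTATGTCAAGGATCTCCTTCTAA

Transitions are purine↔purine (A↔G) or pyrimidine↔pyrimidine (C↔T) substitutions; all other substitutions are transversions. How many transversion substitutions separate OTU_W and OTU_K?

5

The sequences differ at positions 2 (T/G, transversion), 12 (T/G, transversion), 18 (T/C, transition), 19 (G/T, transversion), 21 (A/C, transversion), 22 (A/T, transversion).
Of the 6 differences, 1 transition and 5 transversions, so the answer is 5.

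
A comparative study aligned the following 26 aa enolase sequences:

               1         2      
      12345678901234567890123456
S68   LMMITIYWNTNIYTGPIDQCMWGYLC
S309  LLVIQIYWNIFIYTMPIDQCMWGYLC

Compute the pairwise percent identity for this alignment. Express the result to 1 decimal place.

The sequences differ at positions 2 (M/L), 3 (M/V), 5 (T/Q), 10 (T/I), 11 (N/F), 15 (G/M).
20 of the 26 sites match, so the percent identity is 20/26 × 100 = 76.9%.

76.9%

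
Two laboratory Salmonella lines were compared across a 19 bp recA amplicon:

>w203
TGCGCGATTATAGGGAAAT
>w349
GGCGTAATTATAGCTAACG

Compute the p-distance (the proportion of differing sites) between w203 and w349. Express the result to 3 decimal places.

The sequences differ at positions 1 (T/G), 5 (C/T), 6 (G/A), 14 (G/C), 15 (G/T), 18 (A/C), 19 (T/G).
There are 7 differences over 19 sites, so p = 7/19 = 0.368.

0.368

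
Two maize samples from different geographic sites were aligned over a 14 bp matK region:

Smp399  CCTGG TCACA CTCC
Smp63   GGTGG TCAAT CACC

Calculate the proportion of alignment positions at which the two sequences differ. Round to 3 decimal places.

0.357

Mismatches occur at site 1 (C↔G), site 2 (C↔G), site 9 (C↔A), site 10 (A↔T), site 12 (T↔A).
There are 5 differences over 14 sites, so p = 5/14 = 0.357.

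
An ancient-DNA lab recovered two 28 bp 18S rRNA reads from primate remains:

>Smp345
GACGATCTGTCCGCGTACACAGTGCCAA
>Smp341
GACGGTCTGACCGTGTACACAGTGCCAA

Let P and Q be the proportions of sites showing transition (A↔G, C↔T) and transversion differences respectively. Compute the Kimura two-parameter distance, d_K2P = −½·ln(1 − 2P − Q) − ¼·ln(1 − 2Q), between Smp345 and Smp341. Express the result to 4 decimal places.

The sequences differ at positions 5 (A/G, transition), 10 (T/A, transversion), 14 (C/T, transition).
Of the 3 differences, 2 transitions and 1 transversion over 28 sites: P = 2/28 = 0.071429, Q = 1/28 = 0.035714.
d = −0.5·ln(0.821428) − 0.25·ln(0.928572) = −0.5·(-0.196711) − 0.25·(-0.074107) = 0.1169.

0.1169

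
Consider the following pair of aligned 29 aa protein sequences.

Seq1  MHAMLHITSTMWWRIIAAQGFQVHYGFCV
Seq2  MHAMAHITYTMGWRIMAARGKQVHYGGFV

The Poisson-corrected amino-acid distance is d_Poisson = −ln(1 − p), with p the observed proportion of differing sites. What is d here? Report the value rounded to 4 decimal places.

0.3228

Mismatches occur at site 5 (L→A), site 9 (S→Y), site 12 (W→G), site 16 (I→M), site 19 (Q→R), site 21 (F→K), site 27 (F→G), site 28 (C→F).
p = 8/29 = 0.275862.
d = −ln(1 − 0.275862) = −ln(0.724138) = 0.3228.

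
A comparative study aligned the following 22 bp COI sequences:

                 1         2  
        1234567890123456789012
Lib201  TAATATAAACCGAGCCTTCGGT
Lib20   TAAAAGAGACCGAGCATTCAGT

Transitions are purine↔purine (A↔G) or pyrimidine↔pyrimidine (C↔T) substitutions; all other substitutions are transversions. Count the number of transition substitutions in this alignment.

2

Differing sites — 4:T/A (Tv); 6:T/G (Tv); 8:A/G (Ti); 16:C/A (Tv); 20:G/A (Ti).
Of the 5 differences, 2 transitions and 3 transversions, so the answer is 2.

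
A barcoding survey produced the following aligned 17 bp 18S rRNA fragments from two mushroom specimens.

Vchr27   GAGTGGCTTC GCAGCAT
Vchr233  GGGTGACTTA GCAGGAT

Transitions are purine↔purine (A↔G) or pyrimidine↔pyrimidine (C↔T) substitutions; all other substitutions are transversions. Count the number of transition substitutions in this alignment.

2

The sequences differ at positions 2 (A/G, transition), 6 (G/A, transition), 10 (C/A, transversion), 15 (C/G, transversion).
Of the 4 differences, 2 transitions and 2 transversions, so the answer is 2.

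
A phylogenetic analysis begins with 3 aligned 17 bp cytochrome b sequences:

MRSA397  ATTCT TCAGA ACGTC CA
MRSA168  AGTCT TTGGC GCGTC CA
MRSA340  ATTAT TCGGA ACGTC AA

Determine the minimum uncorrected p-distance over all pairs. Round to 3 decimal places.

0.176

Pairwise Hamming distances:
  MRSA397 vs MRSA168: 5
  MRSA397 vs MRSA340: 3
  MRSA168 vs MRSA340: 6
The smallest is 3 mismatches, between MRSA397 and MRSA340; p = 3/17 = 0.176.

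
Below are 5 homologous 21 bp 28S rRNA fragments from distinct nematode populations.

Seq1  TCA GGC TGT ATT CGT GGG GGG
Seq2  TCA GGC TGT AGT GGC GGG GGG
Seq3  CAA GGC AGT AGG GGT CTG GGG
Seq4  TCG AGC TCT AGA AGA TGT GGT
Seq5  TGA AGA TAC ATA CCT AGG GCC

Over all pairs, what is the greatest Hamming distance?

15

Pairwise Hamming distances:
  Seq1 vs Seq2: 3
  Seq1 vs Seq3: 8
  Seq1 vs Seq4: 10
  Seq1 vs Seq5: 10
  Seq2 vs Seq3: 7
  Seq2 vs Seq4: 9
  Seq2 vs Seq5: 13
  Seq3 vs Seq4: 13
  Seq3 vs Seq5: 15
  Seq4 vs Seq5: 13
The largest is 15, between Seq3 and Seq5.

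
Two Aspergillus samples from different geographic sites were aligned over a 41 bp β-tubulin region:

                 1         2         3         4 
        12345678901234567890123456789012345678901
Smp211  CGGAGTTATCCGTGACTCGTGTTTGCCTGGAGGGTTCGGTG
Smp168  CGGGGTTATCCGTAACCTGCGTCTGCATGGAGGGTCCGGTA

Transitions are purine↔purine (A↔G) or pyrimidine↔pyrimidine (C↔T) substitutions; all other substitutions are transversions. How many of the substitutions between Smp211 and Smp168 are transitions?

8

Differing sites — 4:A/G (Ti); 14:G/A (Ti); 17:T/C (Ti); 18:C/T (Ti); 20:T/C (Ti); 23:T/C (Ti); 27:C/A (Tv); 36:T/C (Ti); 41:G/A (Ti).
Of the 9 differences, 8 transitions and 1 transversion, so the answer is 8.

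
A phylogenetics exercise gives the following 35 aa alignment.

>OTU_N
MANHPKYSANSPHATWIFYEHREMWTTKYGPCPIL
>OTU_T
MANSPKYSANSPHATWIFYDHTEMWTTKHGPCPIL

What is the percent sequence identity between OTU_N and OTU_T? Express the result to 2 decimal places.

88.57%

Differing sites — 4:H/S; 20:E/D; 22:R/T; 29:Y/H.
31 of the 35 sites match, so the percent identity is 31/35 × 100 = 88.57%.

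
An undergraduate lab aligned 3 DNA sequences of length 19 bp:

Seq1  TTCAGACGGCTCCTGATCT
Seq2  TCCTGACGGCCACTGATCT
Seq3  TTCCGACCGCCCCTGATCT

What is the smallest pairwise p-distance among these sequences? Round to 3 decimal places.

0.158

Pairwise Hamming distances:
  Seq1 vs Seq2: 4
  Seq1 vs Seq3: 3
  Seq2 vs Seq3: 4
The smallest is 3 mismatches, between Seq1 and Seq3; p = 3/19 = 0.158.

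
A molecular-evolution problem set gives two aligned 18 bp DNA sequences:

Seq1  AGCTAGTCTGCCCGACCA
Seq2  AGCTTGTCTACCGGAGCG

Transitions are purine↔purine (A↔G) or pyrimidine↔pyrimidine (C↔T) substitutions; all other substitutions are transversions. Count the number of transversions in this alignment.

3

Differing sites — 5:A/T (Tv); 10:G/A (Ti); 13:C/G (Tv); 16:C/G (Tv); 18:A/G (Ti).
Of the 5 differences, 2 transitions and 3 transversions, so the answer is 3.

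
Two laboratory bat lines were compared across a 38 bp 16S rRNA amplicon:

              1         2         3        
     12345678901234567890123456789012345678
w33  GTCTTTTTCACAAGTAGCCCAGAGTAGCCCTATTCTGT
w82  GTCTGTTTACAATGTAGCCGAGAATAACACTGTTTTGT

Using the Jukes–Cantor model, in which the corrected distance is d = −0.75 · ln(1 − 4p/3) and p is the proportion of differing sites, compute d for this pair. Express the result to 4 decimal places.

Mismatches occur at site 5 (T/G), site 9 (C/A), site 10 (A/C), site 11 (C/A), site 13 (A/T), site 20 (C/G), site 24 (G/A), site 27 (G/A), site 29 (C/A), site 32 (A/G), site 35 (C/T).
p = 11/38 = 0.289474.
d = −0.75 · ln(1 − (4/3)·0.289474) = −0.75 · ln(0.614035) = −0.75 · (-0.487703) = 0.3658.

0.3658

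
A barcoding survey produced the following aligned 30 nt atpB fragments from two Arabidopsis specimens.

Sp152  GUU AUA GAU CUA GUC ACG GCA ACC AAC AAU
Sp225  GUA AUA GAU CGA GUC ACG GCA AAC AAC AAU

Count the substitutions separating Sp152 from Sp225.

Mismatches occur at site 3 (U/A), site 11 (U/G), site 23 (C/A).
That gives 3 mismatches out of 30 aligned sites, so the Hamming distance is 3.

3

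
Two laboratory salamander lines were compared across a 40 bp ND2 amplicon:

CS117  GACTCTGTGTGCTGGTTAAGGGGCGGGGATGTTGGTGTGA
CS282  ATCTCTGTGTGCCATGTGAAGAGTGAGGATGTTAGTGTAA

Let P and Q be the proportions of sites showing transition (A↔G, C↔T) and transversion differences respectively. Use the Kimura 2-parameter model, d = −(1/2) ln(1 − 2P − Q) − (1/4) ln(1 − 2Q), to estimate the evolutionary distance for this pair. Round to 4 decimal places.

Mismatches occur at site 1 (G↔A, transition), site 2 (A↔T, transversion), site 13 (T↔C, transition), site 14 (G↔A, transition), site 15 (G↔T, transversion), site 16 (T↔G, transversion), site 18 (A↔G, transition), site 20 (G↔A, transition), site 22 (G↔A, transition), site 24 (C↔T, transition), site 26 (G↔A, transition), site 34 (G↔A, transition), site 39 (G↔A, transition).
Of the 13 differences, 10 transitions and 3 transversions over 40 sites: P = 10/40 = 0.250000, Q = 3/40 = 0.075000.
d = −0.5·ln(0.425000) − 0.25·ln(0.850000) = −0.5·(-0.855666) − 0.25·(-0.162519) = 0.4685.

0.4685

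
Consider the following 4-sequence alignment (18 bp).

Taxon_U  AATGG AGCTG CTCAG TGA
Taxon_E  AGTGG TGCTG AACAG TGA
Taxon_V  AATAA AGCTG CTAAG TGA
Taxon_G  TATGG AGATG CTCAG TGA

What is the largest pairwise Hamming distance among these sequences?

Pairwise Hamming distances:
  Taxon_U vs Taxon_E: 4
  Taxon_U vs Taxon_V: 3
  Taxon_U vs Taxon_G: 2
  Taxon_E vs Taxon_V: 7
  Taxon_E vs Taxon_G: 6
  Taxon_V vs Taxon_G: 5
The largest is 7, between Taxon_E and Taxon_V.

7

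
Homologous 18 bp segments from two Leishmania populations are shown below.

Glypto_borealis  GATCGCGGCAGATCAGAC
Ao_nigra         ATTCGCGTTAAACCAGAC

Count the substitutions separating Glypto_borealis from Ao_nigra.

6

Differing sites — 1:G/A; 2:A/T; 8:G/T; 9:C/T; 11:G/A; 13:T/C.
That gives 6 mismatches out of 18 aligned sites, so the Hamming distance is 6.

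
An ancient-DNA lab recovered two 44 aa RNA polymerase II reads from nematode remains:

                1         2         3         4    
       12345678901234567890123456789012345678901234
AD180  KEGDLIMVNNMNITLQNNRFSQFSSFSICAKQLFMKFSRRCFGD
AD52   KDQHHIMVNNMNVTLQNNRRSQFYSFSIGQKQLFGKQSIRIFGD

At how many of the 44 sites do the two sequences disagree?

13

Mismatches occur at site 2 (E/D), site 3 (G/Q), site 4 (D/H), site 5 (L/H), site 13 (I/V), site 20 (F/R), site 24 (S/Y), site 29 (C/G), site 30 (A/Q), site 35 (M/G), site 37 (F/Q), site 39 (R/I), site 41 (C/I).
That gives 13 mismatches out of 44 aligned sites, so the Hamming distance is 13.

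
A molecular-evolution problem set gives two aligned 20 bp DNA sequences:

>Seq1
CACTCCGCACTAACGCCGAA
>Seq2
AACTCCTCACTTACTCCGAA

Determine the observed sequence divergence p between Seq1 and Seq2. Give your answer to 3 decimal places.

The sequences differ at positions 1 (C/A), 7 (G/T), 12 (A/T), 15 (G/T).
There are 4 differences over 20 sites, so p = 4/20 = 0.200.

0.200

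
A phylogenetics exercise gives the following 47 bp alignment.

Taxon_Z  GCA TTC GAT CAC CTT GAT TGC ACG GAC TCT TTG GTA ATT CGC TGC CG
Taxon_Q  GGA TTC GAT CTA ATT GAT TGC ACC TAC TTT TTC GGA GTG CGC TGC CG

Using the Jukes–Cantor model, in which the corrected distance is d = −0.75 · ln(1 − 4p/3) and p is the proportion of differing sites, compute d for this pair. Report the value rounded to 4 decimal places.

0.2805

The sequences differ at positions 2 (C/G), 11 (A/T), 12 (C/A), 13 (C/A), 24 (G/C), 25 (G/T), 29 (C/T), 33 (G/C), 35 (T/G), 37 (A/G), 39 (T/G).
p = 11/47 = 0.234043.
d = −0.75 · ln(1 − (4/3)·0.234043) = −0.75 · ln(0.687943) = −0.75 · (-0.374049) = 0.2805.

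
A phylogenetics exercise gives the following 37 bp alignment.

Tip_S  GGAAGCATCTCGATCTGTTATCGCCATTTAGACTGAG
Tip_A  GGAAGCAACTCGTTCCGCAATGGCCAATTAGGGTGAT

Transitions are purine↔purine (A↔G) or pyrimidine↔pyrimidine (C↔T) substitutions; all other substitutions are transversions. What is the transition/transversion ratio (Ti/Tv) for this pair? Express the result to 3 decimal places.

0.429

Differing sites — 8:T/A (Tv); 13:A/T (Tv); 16:T/C (Ti); 18:T/C (Ti); 19:T/A (Tv); 22:C/G (Tv); 27:T/A (Tv); 32:A/G (Ti); 33:C/G (Tv); 37:G/T (Tv).
Of the 10 differences, 3 transitions and 7 transversions, so Ti/Tv = 3/7 = 0.429.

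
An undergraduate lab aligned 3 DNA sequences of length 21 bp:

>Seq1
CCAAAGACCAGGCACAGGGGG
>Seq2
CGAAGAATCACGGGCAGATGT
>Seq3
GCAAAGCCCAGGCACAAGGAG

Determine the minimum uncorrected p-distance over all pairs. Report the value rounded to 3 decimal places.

Pairwise Hamming distances:
  Seq1 vs Seq2: 10
  Seq1 vs Seq3: 4
  Seq2 vs Seq3: 14
The smallest is 4 mismatches, between Seq1 and Seq3; p = 4/21 = 0.190.

0.190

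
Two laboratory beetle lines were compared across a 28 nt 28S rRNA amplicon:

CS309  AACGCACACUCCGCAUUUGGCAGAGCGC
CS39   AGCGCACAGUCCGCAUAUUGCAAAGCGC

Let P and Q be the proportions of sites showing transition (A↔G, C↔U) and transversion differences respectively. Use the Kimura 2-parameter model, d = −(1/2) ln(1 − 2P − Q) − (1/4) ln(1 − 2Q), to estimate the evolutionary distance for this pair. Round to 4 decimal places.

0.2041

The sequences differ at positions 2 (A/G, transition), 9 (C/G, transversion), 17 (U/A, transversion), 19 (G/U, transversion), 23 (G/A, transition).
Of the 5 differences, 2 transitions and 3 transversions over 28 sites: P = 2/28 = 0.071429, Q = 3/28 = 0.107143.
d = −0.5·ln(0.749999) − 0.25·ln(0.785714) = −0.5·(-0.287683) − 0.25·(-0.241162) = 0.2041.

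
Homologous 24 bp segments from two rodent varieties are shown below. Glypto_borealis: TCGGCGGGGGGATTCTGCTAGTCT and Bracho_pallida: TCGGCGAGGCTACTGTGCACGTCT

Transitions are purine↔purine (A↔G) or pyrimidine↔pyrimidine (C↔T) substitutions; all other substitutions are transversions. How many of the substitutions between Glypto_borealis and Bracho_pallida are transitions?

2

The sequences differ at positions 7 (G/A, transition), 10 (G/C, transversion), 11 (G/T, transversion), 13 (T/C, transition), 15 (C/G, transversion), 19 (T/A, transversion), 20 (A/C, transversion).
Of the 7 differences, 2 transitions and 5 transversions, so the answer is 2.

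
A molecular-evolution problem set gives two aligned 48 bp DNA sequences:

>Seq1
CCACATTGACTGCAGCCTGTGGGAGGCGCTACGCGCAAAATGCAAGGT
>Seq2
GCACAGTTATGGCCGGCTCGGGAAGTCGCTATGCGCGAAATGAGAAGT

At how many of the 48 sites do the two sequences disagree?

16

The sequences differ at positions 1 (C/G), 6 (T/G), 8 (G/T), 10 (C/T), 11 (T/G), 14 (A/C), 16 (C/G), 19 (G/C), 20 (T/G), 23 (G/A), 26 (G/T), 32 (C/T), 37 (A/G), 43 (C/A), 44 (A/G), 46 (G/A).
That gives 16 mismatches out of 48 aligned sites, so the Hamming distance is 16.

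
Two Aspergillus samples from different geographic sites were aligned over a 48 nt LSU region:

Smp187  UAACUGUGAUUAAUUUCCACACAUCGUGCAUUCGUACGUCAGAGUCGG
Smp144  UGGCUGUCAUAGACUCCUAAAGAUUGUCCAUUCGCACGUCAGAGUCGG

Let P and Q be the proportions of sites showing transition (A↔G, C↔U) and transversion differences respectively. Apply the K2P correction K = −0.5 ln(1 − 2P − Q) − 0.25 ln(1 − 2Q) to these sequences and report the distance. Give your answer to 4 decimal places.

0.3461

Differing sites — 2:A/G (Ti); 3:A/G (Ti); 8:G/C (Tv); 11:U/A (Tv); 12:A/G (Ti); 14:U/C (Ti); 16:U/C (Ti); 18:C/U (Ti); 20:C/A (Tv); 22:C/G (Tv); 25:C/U (Ti); 28:G/C (Tv); 35:U/C (Ti).
Of the 13 differences, 8 transitions and 5 transversions over 48 sites: P = 8/48 = 0.166667, Q = 5/48 = 0.104167.
d = −0.5·ln(0.562499) − 0.25·ln(0.791666) = −0.5·(-0.575366) − 0.25·(-0.233616) = 0.3461.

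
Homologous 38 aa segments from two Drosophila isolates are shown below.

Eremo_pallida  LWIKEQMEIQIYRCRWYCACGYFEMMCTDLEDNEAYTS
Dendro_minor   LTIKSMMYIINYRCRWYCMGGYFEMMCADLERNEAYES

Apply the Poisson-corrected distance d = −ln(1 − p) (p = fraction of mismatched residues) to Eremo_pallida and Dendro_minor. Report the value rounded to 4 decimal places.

Differing sites — 2:W/T; 5:E/S; 6:Q/M; 8:E/Y; 10:Q/I; 11:I/N; 19:A/M; 20:C/G; 28:T/A; 32:D/R; 37:T/E.
p = 11/38 = 0.289474.
d = −ln(1 − 0.289474) = −ln(0.710526) = 0.3417.

0.3417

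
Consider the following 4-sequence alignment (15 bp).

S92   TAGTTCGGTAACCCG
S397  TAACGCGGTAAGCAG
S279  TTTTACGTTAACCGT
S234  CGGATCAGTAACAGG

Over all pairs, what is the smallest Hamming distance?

5

Pairwise Hamming distances:
  S92 vs S397: 5
  S92 vs S279: 6
  S92 vs S234: 6
  S397 vs S279: 8
  S397 vs S234: 9
  S279 vs S234: 9
The smallest is 5, between S92 and S397.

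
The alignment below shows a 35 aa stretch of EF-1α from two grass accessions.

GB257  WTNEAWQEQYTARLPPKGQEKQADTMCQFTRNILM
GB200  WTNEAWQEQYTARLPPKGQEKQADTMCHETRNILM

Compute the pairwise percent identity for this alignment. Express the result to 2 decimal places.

Differing sites — 28:Q/H; 29:F/E.
33 of the 35 sites match, so the percent identity is 33/35 × 100 = 94.29%.

94.29%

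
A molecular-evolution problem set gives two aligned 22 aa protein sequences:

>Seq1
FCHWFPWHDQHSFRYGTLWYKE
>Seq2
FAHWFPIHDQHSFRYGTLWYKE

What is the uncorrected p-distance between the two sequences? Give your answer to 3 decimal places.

The sequences differ at positions 2 (C/A), 7 (W/I).
There are 2 differences over 22 sites, so p = 2/22 = 0.091.

0.091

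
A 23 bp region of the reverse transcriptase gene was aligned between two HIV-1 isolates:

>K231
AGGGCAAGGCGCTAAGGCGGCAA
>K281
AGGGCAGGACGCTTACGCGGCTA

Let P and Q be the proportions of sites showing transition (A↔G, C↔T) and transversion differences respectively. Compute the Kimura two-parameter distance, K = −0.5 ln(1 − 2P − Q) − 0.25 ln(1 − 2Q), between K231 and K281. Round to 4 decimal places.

The sequences differ at positions 7 (A/G, transition), 9 (G/A, transition), 14 (A/T, transversion), 16 (G/C, transversion), 22 (A/T, transversion).
Of the 5 differences, 2 transitions and 3 transversions over 23 sites: P = 2/23 = 0.086957, Q = 3/23 = 0.130435.
d = −0.5·ln(0.695651) − 0.25·ln(0.739130) = −0.5·(-0.362907) − 0.25·(-0.302281) = 0.2570.

0.2570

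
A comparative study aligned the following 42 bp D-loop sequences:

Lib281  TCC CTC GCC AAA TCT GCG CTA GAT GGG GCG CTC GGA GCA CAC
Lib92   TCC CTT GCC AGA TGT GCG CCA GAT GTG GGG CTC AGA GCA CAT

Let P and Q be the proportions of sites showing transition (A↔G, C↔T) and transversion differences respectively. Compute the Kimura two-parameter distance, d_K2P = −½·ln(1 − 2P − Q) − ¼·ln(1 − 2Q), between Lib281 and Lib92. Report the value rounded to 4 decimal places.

The sequences differ at positions 6 (C/T, transition), 11 (A/G, transition), 14 (C/G, transversion), 20 (T/C, transition), 26 (G/T, transversion), 29 (C/G, transversion), 34 (G/A, transition), 42 (C/T, transition).
Of the 8 differences, 5 transitions and 3 transversions over 42 sites: P = 5/42 = 0.119048, Q = 3/42 = 0.071429.
d = −0.5·ln(0.690475) − 0.25·ln(0.857142) = −0.5·(-0.370376) − 0.25·(-0.154152) = 0.2237.

0.2237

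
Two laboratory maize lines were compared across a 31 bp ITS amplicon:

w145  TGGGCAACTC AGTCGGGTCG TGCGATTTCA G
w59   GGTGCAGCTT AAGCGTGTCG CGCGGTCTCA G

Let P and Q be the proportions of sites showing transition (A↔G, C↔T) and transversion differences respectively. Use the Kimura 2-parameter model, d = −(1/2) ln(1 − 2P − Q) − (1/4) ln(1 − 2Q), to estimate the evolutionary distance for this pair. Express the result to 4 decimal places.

0.4376

The sequences differ at positions 1 (T/G, transversion), 3 (G/T, transversion), 7 (A/G, transition), 10 (C/T, transition), 12 (G/A, transition), 13 (T/G, transversion), 16 (G/T, transversion), 21 (T/C, transition), 25 (A/G, transition), 27 (T/C, transition).
Of the 10 differences, 6 transitions and 4 transversions over 31 sites: P = 6/31 = 0.193548, Q = 4/31 = 0.129032.
d = −0.5·ln(0.483872) − 0.25·ln(0.741936) = −0.5·(-0.725935) − 0.25·(-0.298492) = 0.4376.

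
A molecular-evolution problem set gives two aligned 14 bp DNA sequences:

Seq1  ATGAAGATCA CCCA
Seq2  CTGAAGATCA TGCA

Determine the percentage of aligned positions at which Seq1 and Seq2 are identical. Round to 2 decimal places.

78.57%

Mismatches occur at site 1 (A↔C), site 11 (C↔T), site 12 (C↔G).
11 of the 14 sites match, so the percent identity is 11/14 × 100 = 78.57%.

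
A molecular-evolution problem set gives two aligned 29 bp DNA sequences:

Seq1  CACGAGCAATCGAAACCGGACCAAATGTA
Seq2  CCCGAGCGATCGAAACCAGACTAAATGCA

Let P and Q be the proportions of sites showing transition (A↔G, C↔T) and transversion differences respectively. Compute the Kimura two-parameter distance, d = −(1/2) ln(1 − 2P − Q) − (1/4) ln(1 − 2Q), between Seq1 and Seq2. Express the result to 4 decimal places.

Mismatches occur at site 2 (A↔C, transversion), site 8 (A↔G, transition), site 18 (G↔A, transition), site 22 (C↔T, transition), site 28 (T↔C, transition).
Of the 5 differences, 4 transitions and 1 transversion over 29 sites: P = 4/29 = 0.137931, Q = 1/29 = 0.034483.
d = −0.5·ln(0.689655) − 0.25·ln(0.931034) = −0.5·(-0.371564) − 0.25·(-0.071459) = 0.2036.

0.2036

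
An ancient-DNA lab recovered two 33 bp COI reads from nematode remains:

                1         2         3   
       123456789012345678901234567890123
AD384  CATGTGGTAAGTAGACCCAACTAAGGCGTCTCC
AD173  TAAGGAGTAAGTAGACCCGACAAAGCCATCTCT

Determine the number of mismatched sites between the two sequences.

Mismatches occur at site 1 (C/T), site 3 (T/A), site 5 (T/G), site 6 (G/A), site 19 (A/G), site 22 (T/A), site 26 (G/C), site 28 (G/A), site 33 (C/T).
That gives 9 mismatches out of 33 aligned sites, so the Hamming distance is 9.

9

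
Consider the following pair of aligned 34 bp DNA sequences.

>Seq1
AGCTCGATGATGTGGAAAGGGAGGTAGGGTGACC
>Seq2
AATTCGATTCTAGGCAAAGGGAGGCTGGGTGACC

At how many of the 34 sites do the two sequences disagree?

9

The sequences differ at positions 2 (G/A), 3 (C/T), 9 (G/T), 10 (A/C), 12 (G/A), 13 (T/G), 15 (G/C), 25 (T/C), 26 (A/T).
That gives 9 mismatches out of 34 aligned sites, so the Hamming distance is 9.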